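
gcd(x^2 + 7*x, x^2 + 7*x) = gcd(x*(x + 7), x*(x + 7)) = x^2 + 7*x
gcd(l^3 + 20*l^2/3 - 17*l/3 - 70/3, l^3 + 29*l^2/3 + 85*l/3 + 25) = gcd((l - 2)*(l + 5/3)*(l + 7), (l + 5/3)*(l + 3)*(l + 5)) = l + 5/3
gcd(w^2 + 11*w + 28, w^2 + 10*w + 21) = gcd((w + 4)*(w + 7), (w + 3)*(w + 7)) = w + 7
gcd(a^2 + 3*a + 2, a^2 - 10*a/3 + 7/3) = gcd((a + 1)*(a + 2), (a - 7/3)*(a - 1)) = 1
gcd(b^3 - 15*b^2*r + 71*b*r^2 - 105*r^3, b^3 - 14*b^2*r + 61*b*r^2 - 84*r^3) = b^2 - 10*b*r + 21*r^2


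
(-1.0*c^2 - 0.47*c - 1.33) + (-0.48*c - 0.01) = -1.0*c^2 - 0.95*c - 1.34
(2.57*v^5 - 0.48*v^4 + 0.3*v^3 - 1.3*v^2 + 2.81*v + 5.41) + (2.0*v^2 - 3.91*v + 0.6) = 2.57*v^5 - 0.48*v^4 + 0.3*v^3 + 0.7*v^2 - 1.1*v + 6.01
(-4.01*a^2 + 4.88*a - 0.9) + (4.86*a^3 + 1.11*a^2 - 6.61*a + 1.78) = 4.86*a^3 - 2.9*a^2 - 1.73*a + 0.88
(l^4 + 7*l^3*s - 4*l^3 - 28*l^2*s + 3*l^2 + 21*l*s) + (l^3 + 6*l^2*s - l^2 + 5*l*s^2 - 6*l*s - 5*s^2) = l^4 + 7*l^3*s - 3*l^3 - 22*l^2*s + 2*l^2 + 5*l*s^2 + 15*l*s - 5*s^2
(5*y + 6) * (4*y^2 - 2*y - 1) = 20*y^3 + 14*y^2 - 17*y - 6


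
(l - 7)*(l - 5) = l^2 - 12*l + 35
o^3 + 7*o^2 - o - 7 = (o - 1)*(o + 1)*(o + 7)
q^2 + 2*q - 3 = (q - 1)*(q + 3)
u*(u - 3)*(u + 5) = u^3 + 2*u^2 - 15*u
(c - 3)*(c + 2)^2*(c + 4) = c^4 + 5*c^3 - 4*c^2 - 44*c - 48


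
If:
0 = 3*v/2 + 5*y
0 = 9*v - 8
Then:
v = 8/9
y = -4/15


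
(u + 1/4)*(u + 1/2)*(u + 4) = u^3 + 19*u^2/4 + 25*u/8 + 1/2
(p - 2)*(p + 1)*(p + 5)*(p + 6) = p^4 + 10*p^3 + 17*p^2 - 52*p - 60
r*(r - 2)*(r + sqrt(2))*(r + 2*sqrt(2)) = r^4 - 2*r^3 + 3*sqrt(2)*r^3 - 6*sqrt(2)*r^2 + 4*r^2 - 8*r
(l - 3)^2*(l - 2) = l^3 - 8*l^2 + 21*l - 18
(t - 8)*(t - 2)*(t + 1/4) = t^3 - 39*t^2/4 + 27*t/2 + 4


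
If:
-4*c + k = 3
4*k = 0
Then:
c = -3/4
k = 0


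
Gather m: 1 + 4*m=4*m + 1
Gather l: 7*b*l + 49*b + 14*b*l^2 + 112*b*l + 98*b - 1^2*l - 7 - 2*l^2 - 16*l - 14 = 147*b + l^2*(14*b - 2) + l*(119*b - 17) - 21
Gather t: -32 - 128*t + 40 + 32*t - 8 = -96*t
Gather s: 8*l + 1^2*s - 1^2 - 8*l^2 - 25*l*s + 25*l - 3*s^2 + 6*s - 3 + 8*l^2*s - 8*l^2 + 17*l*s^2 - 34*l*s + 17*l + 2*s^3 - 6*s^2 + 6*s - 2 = -16*l^2 + 50*l + 2*s^3 + s^2*(17*l - 9) + s*(8*l^2 - 59*l + 13) - 6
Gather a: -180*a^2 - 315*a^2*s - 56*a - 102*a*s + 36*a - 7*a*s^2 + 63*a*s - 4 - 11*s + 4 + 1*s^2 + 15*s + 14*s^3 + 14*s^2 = a^2*(-315*s - 180) + a*(-7*s^2 - 39*s - 20) + 14*s^3 + 15*s^2 + 4*s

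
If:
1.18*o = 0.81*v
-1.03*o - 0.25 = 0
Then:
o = -0.24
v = -0.35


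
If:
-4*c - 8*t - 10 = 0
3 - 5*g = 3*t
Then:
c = -2*t - 5/2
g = 3/5 - 3*t/5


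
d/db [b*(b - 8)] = 2*b - 8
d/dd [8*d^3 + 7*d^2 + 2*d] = 24*d^2 + 14*d + 2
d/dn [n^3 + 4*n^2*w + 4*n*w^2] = 3*n^2 + 8*n*w + 4*w^2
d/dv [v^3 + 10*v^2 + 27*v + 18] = 3*v^2 + 20*v + 27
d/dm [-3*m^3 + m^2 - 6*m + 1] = -9*m^2 + 2*m - 6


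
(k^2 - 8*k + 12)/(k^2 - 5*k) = (k^2 - 8*k + 12)/(k*(k - 5))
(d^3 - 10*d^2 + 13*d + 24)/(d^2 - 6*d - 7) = (d^2 - 11*d + 24)/(d - 7)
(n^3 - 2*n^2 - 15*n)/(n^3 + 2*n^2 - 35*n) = (n + 3)/(n + 7)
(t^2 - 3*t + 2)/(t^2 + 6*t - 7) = (t - 2)/(t + 7)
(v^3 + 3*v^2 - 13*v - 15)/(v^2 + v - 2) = (v^3 + 3*v^2 - 13*v - 15)/(v^2 + v - 2)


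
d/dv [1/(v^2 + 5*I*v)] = (-2*v - 5*I)/(v^2*(v + 5*I)^2)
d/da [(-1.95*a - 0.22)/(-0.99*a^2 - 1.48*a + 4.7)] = (1.9305*a^2 + 2.886*a - (1.95*a + 0.22)*(1.98*a + 1.48) - 9.165)/(0.99*a^2 + 1.48*a - 4.7)^2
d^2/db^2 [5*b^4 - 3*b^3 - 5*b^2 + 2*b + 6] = 60*b^2 - 18*b - 10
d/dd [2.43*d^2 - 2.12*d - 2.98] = 4.86*d - 2.12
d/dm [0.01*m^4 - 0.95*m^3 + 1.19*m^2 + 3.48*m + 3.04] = 0.04*m^3 - 2.85*m^2 + 2.38*m + 3.48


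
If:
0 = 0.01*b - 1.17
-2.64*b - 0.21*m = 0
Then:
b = 117.00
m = -1470.86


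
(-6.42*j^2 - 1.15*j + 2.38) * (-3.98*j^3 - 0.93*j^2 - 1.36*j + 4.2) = 25.5516*j^5 + 10.5476*j^4 + 0.3283*j^3 - 27.6134*j^2 - 8.0668*j + 9.996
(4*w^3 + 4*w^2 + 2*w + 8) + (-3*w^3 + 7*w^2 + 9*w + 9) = w^3 + 11*w^2 + 11*w + 17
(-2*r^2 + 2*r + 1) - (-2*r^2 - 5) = 2*r + 6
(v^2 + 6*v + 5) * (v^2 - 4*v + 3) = v^4 + 2*v^3 - 16*v^2 - 2*v + 15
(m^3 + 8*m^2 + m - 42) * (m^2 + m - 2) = m^5 + 9*m^4 + 7*m^3 - 57*m^2 - 44*m + 84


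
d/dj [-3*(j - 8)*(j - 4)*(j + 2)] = -9*j^2 + 60*j - 24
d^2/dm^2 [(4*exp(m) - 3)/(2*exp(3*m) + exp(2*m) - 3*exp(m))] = (64*exp(5*m) - 84*exp(4*m) + 34*exp(3*m) + 36*exp(2*m) + 27*exp(m) - 27)*exp(-m)/(8*exp(6*m) + 12*exp(5*m) - 30*exp(4*m) - 35*exp(3*m) + 45*exp(2*m) + 27*exp(m) - 27)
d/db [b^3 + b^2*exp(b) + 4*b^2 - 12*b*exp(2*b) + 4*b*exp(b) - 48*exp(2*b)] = b^2*exp(b) + 3*b^2 - 24*b*exp(2*b) + 6*b*exp(b) + 8*b - 108*exp(2*b) + 4*exp(b)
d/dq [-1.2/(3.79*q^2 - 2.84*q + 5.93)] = (9.096*q - 3.408)/(3.79*q^2 - 2.84*q + 5.93)^2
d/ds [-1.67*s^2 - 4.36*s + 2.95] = -3.34*s - 4.36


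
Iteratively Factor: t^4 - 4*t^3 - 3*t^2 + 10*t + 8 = (t + 1)*(t^3 - 5*t^2 + 2*t + 8) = (t + 1)^2*(t^2 - 6*t + 8) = (t - 2)*(t + 1)^2*(t - 4)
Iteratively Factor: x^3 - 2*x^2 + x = (x)*(x^2 - 2*x + 1) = x*(x - 1)*(x - 1)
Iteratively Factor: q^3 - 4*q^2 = (q)*(q^2 - 4*q) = q*(q - 4)*(q)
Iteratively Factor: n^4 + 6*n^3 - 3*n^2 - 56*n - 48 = (n - 3)*(n^3 + 9*n^2 + 24*n + 16) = (n - 3)*(n + 4)*(n^2 + 5*n + 4) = (n - 3)*(n + 4)^2*(n + 1)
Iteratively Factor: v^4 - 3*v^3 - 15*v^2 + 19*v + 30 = (v + 3)*(v^3 - 6*v^2 + 3*v + 10) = (v - 5)*(v + 3)*(v^2 - v - 2) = (v - 5)*(v + 1)*(v + 3)*(v - 2)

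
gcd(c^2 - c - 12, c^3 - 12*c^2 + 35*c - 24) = 1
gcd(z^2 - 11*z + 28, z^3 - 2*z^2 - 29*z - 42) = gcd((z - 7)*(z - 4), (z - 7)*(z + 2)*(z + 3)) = z - 7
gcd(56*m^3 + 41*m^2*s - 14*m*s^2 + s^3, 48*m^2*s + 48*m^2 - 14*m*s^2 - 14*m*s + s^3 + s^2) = -8*m + s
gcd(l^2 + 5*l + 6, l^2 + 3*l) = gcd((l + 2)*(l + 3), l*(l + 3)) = l + 3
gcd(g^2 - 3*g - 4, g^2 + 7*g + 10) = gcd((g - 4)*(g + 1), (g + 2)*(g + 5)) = 1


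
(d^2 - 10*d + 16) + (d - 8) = d^2 - 9*d + 8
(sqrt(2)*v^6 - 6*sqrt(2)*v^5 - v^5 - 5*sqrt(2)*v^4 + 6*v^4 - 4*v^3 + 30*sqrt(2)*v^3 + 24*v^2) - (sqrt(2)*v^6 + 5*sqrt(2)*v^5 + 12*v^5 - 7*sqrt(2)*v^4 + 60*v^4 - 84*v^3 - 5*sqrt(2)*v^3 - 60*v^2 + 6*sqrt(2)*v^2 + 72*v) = -11*sqrt(2)*v^5 - 13*v^5 - 54*v^4 + 2*sqrt(2)*v^4 + 35*sqrt(2)*v^3 + 80*v^3 - 6*sqrt(2)*v^2 + 84*v^2 - 72*v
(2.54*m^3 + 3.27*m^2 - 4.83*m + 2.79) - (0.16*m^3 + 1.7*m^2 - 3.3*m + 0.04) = 2.38*m^3 + 1.57*m^2 - 1.53*m + 2.75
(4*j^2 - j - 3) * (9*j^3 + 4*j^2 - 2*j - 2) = 36*j^5 + 7*j^4 - 39*j^3 - 18*j^2 + 8*j + 6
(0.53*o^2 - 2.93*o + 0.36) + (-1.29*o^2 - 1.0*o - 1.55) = -0.76*o^2 - 3.93*o - 1.19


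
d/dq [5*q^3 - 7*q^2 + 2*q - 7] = 15*q^2 - 14*q + 2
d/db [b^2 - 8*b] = 2*b - 8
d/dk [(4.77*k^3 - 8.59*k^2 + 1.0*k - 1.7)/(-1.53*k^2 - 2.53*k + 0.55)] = (-7.2981*k^4 - 24.1362*k^3 + 31.1332*k^2 - 14.651*k - 3.751)/(2.3409*k^4 + 7.7418*k^3 + 4.7179*k^2 - 2.783*k + 0.3025)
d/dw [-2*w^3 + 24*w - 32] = 24 - 6*w^2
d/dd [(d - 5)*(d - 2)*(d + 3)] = 3*d^2 - 8*d - 11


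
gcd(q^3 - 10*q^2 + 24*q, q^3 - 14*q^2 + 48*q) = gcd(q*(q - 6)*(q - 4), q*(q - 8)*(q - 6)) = q^2 - 6*q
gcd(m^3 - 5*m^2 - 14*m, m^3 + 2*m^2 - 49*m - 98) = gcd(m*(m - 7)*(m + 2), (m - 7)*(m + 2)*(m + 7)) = m^2 - 5*m - 14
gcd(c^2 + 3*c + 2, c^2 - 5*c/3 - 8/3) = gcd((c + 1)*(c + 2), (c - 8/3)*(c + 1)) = c + 1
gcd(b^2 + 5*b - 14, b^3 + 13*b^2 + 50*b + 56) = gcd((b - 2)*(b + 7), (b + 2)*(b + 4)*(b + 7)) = b + 7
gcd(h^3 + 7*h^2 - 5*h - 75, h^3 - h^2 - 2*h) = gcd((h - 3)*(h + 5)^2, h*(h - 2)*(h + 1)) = 1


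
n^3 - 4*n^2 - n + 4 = (n - 4)*(n - 1)*(n + 1)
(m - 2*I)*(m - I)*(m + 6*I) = m^3 + 3*I*m^2 + 16*m - 12*I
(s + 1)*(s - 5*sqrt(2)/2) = s^2 - 5*sqrt(2)*s/2 + s - 5*sqrt(2)/2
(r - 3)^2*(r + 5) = r^3 - r^2 - 21*r + 45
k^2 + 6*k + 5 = (k + 1)*(k + 5)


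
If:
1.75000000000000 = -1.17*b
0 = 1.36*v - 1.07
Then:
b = -1.50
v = 0.79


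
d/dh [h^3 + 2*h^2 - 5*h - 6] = 3*h^2 + 4*h - 5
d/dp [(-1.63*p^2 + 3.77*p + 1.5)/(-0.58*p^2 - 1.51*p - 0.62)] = (4.6479*p^2 + 3.7612*p - 0.0724)/(0.3364*p^4 + 1.7516*p^3 + 2.9993*p^2 + 1.8724*p + 0.3844)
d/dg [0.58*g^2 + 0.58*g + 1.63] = 1.16*g + 0.58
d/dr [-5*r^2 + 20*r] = 20 - 10*r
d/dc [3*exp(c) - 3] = 3*exp(c)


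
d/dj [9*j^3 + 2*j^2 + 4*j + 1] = 27*j^2 + 4*j + 4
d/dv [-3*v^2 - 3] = -6*v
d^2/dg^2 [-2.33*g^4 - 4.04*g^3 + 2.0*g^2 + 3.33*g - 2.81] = -27.96*g^2 - 24.24*g + 4.0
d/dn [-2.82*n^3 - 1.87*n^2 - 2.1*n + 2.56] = -8.46*n^2 - 3.74*n - 2.1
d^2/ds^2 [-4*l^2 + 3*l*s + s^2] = 2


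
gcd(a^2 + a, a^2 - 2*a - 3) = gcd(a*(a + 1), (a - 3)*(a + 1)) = a + 1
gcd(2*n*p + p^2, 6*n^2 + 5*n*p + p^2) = 2*n + p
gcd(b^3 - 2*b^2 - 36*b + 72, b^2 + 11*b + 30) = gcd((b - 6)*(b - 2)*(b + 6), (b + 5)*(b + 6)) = b + 6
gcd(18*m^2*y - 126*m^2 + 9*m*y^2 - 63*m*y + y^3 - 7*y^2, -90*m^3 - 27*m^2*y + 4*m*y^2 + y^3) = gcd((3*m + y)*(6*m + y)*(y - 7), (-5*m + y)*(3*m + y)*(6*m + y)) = 18*m^2 + 9*m*y + y^2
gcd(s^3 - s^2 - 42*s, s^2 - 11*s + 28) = s - 7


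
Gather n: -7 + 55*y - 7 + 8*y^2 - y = 8*y^2 + 54*y - 14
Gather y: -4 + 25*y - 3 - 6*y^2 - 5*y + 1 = -6*y^2 + 20*y - 6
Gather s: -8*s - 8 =-8*s - 8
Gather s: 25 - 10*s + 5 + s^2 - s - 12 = s^2 - 11*s + 18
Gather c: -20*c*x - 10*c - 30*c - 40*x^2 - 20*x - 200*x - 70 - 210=c*(-20*x - 40) - 40*x^2 - 220*x - 280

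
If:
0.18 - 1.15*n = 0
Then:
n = 0.16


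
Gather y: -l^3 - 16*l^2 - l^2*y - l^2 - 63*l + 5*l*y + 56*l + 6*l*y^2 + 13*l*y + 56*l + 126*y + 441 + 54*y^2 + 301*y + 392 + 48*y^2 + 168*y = -l^3 - 17*l^2 + 49*l + y^2*(6*l + 102) + y*(-l^2 + 18*l + 595) + 833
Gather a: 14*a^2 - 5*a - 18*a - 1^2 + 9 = 14*a^2 - 23*a + 8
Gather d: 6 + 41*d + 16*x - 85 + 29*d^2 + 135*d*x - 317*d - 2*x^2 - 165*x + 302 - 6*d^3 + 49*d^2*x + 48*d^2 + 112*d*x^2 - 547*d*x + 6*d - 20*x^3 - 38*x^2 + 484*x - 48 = -6*d^3 + d^2*(49*x + 77) + d*(112*x^2 - 412*x - 270) - 20*x^3 - 40*x^2 + 335*x + 175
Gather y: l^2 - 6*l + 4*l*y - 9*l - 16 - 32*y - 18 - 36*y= l^2 - 15*l + y*(4*l - 68) - 34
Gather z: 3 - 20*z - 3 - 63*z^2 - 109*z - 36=-63*z^2 - 129*z - 36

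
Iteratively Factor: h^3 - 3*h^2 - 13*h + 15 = (h - 1)*(h^2 - 2*h - 15) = (h - 1)*(h + 3)*(h - 5)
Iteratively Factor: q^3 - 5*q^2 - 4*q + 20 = (q + 2)*(q^2 - 7*q + 10) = (q - 5)*(q + 2)*(q - 2)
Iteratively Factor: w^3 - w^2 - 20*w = (w)*(w^2 - w - 20) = w*(w - 5)*(w + 4)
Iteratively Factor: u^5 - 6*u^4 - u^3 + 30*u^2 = (u - 5)*(u^4 - u^3 - 6*u^2) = (u - 5)*(u - 3)*(u^3 + 2*u^2) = u*(u - 5)*(u - 3)*(u^2 + 2*u) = u^2*(u - 5)*(u - 3)*(u + 2)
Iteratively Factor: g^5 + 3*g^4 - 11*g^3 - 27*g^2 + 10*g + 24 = (g - 1)*(g^4 + 4*g^3 - 7*g^2 - 34*g - 24) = (g - 1)*(g + 1)*(g^3 + 3*g^2 - 10*g - 24) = (g - 1)*(g + 1)*(g + 2)*(g^2 + g - 12) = (g - 3)*(g - 1)*(g + 1)*(g + 2)*(g + 4)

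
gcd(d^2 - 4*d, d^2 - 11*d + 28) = d - 4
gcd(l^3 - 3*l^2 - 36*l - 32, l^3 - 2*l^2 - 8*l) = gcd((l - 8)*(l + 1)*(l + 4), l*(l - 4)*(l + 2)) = 1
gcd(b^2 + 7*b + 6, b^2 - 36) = b + 6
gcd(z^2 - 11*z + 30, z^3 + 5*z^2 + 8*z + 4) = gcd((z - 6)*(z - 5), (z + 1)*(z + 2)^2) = 1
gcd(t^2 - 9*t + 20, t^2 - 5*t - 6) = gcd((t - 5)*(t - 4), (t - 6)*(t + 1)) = 1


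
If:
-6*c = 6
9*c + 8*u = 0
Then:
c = -1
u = 9/8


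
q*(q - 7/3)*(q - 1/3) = q^3 - 8*q^2/3 + 7*q/9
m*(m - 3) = m^2 - 3*m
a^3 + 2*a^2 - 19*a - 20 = (a - 4)*(a + 1)*(a + 5)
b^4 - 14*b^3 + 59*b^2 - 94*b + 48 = (b - 8)*(b - 3)*(b - 2)*(b - 1)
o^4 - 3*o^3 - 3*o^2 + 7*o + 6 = (o - 3)*(o - 2)*(o + 1)^2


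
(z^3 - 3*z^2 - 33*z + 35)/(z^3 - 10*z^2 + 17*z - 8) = (z^2 - 2*z - 35)/(z^2 - 9*z + 8)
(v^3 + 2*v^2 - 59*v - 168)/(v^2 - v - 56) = v + 3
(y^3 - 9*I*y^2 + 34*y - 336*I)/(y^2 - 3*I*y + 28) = (y^2 - 2*I*y + 48)/(y + 4*I)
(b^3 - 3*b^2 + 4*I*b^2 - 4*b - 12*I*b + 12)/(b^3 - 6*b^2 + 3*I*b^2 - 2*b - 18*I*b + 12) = (b^2 + b*(-3 + 2*I) - 6*I)/(b^2 + b*(-6 + I) - 6*I)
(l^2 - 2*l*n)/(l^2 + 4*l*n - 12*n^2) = l/(l + 6*n)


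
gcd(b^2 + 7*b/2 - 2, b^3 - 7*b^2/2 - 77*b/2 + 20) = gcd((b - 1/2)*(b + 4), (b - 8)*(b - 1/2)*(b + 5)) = b - 1/2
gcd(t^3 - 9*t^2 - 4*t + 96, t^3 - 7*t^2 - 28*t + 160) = t^2 - 12*t + 32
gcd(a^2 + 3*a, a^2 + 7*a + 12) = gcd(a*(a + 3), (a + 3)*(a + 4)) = a + 3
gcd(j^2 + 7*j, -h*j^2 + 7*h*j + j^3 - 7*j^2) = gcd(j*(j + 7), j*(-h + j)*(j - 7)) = j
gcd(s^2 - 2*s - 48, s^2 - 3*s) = 1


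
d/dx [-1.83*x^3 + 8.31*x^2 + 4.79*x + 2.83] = -5.49*x^2 + 16.62*x + 4.79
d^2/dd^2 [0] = 0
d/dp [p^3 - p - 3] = 3*p^2 - 1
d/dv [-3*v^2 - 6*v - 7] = -6*v - 6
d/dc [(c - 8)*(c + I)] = 2*c - 8 + I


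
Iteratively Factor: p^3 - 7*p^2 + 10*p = (p - 5)*(p^2 - 2*p) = p*(p - 5)*(p - 2)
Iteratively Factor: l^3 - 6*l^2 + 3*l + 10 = (l + 1)*(l^2 - 7*l + 10) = (l - 5)*(l + 1)*(l - 2)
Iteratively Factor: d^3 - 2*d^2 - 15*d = (d + 3)*(d^2 - 5*d) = d*(d + 3)*(d - 5)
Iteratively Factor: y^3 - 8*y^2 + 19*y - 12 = (y - 3)*(y^2 - 5*y + 4) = (y - 4)*(y - 3)*(y - 1)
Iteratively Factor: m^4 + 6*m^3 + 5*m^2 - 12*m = (m + 4)*(m^3 + 2*m^2 - 3*m) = m*(m + 4)*(m^2 + 2*m - 3) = m*(m - 1)*(m + 4)*(m + 3)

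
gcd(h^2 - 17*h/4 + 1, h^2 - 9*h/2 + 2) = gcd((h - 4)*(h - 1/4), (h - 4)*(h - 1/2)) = h - 4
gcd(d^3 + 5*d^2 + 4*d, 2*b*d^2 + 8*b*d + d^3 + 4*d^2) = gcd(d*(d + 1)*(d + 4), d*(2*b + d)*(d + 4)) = d^2 + 4*d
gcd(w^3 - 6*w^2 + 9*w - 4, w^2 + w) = 1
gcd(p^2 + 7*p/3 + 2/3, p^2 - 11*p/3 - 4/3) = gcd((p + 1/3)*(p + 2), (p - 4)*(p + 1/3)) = p + 1/3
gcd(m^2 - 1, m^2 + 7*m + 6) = m + 1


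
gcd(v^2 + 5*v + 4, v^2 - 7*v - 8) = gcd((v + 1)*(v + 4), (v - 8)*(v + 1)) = v + 1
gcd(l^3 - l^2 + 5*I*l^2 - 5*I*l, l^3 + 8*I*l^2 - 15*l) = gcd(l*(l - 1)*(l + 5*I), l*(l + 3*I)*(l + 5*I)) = l^2 + 5*I*l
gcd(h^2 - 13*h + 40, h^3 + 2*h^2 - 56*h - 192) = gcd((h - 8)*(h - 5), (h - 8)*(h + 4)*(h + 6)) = h - 8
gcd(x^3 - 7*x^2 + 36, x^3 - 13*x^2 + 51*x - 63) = x - 3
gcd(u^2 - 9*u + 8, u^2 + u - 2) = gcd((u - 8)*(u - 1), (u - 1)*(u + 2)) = u - 1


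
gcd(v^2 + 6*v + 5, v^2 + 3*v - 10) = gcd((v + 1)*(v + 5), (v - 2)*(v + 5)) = v + 5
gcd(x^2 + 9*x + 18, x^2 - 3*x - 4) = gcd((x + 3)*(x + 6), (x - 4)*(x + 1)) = 1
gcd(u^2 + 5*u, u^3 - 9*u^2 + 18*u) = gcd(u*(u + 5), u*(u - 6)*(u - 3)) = u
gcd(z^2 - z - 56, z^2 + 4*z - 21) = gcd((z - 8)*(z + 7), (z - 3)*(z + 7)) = z + 7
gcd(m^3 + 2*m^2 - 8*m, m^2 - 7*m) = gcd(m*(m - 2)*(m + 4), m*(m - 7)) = m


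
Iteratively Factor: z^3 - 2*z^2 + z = (z - 1)*(z^2 - z) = (z - 1)^2*(z)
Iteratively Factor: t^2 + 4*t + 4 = (t + 2)*(t + 2)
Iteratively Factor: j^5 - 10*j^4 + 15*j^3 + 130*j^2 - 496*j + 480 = (j - 3)*(j^4 - 7*j^3 - 6*j^2 + 112*j - 160) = (j - 3)*(j + 4)*(j^3 - 11*j^2 + 38*j - 40) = (j - 5)*(j - 3)*(j + 4)*(j^2 - 6*j + 8) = (j - 5)*(j - 3)*(j - 2)*(j + 4)*(j - 4)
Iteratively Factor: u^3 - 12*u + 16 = (u - 2)*(u^2 + 2*u - 8) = (u - 2)*(u + 4)*(u - 2)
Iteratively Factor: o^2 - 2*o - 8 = (o + 2)*(o - 4)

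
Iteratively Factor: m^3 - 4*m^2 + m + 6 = (m - 3)*(m^2 - m - 2) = (m - 3)*(m + 1)*(m - 2)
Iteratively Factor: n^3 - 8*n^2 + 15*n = (n - 5)*(n^2 - 3*n) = n*(n - 5)*(n - 3)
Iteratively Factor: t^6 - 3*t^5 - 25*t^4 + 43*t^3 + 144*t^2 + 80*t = (t + 1)*(t^5 - 4*t^4 - 21*t^3 + 64*t^2 + 80*t) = t*(t + 1)*(t^4 - 4*t^3 - 21*t^2 + 64*t + 80) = t*(t + 1)^2*(t^3 - 5*t^2 - 16*t + 80) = t*(t - 4)*(t + 1)^2*(t^2 - t - 20) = t*(t - 5)*(t - 4)*(t + 1)^2*(t + 4)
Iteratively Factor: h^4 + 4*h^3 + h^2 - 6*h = (h + 2)*(h^3 + 2*h^2 - 3*h) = (h + 2)*(h + 3)*(h^2 - h) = h*(h + 2)*(h + 3)*(h - 1)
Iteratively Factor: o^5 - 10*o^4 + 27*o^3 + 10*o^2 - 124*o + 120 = (o - 3)*(o^4 - 7*o^3 + 6*o^2 + 28*o - 40) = (o - 3)*(o + 2)*(o^3 - 9*o^2 + 24*o - 20) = (o - 3)*(o - 2)*(o + 2)*(o^2 - 7*o + 10) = (o - 5)*(o - 3)*(o - 2)*(o + 2)*(o - 2)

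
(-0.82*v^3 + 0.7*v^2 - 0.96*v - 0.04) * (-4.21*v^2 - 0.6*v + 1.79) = 3.4522*v^5 - 2.455*v^4 + 2.1538*v^3 + 1.9974*v^2 - 1.6944*v - 0.0716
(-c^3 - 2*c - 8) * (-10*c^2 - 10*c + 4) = 10*c^5 + 10*c^4 + 16*c^3 + 100*c^2 + 72*c - 32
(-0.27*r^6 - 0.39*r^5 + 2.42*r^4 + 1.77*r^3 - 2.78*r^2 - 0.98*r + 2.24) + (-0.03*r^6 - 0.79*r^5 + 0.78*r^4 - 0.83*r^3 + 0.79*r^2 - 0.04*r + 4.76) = -0.3*r^6 - 1.18*r^5 + 3.2*r^4 + 0.94*r^3 - 1.99*r^2 - 1.02*r + 7.0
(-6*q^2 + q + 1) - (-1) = -6*q^2 + q + 2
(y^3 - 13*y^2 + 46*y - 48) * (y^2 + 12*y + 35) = y^5 - y^4 - 75*y^3 + 49*y^2 + 1034*y - 1680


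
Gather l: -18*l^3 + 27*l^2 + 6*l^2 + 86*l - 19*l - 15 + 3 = -18*l^3 + 33*l^2 + 67*l - 12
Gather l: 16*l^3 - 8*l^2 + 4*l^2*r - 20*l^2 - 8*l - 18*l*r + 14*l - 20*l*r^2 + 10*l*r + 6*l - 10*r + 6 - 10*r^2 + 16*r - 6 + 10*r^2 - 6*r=16*l^3 + l^2*(4*r - 28) + l*(-20*r^2 - 8*r + 12)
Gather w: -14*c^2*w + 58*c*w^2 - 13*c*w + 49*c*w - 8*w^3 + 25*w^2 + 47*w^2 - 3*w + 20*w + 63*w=-8*w^3 + w^2*(58*c + 72) + w*(-14*c^2 + 36*c + 80)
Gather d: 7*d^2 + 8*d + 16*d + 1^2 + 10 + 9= 7*d^2 + 24*d + 20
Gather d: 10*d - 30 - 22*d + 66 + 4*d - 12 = 24 - 8*d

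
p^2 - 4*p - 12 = (p - 6)*(p + 2)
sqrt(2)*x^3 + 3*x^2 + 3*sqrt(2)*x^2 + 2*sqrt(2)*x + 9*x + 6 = (x + 2)*(x + 3*sqrt(2)/2)*(sqrt(2)*x + sqrt(2))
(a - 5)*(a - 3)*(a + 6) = a^3 - 2*a^2 - 33*a + 90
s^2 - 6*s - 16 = (s - 8)*(s + 2)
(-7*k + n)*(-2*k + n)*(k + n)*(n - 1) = 14*k^3*n - 14*k^3 + 5*k^2*n^2 - 5*k^2*n - 8*k*n^3 + 8*k*n^2 + n^4 - n^3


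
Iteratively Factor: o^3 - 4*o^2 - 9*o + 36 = (o + 3)*(o^2 - 7*o + 12) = (o - 4)*(o + 3)*(o - 3)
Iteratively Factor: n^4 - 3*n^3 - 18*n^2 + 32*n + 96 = (n + 2)*(n^3 - 5*n^2 - 8*n + 48) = (n + 2)*(n + 3)*(n^2 - 8*n + 16) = (n - 4)*(n + 2)*(n + 3)*(n - 4)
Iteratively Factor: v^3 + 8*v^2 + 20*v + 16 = (v + 2)*(v^2 + 6*v + 8) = (v + 2)^2*(v + 4)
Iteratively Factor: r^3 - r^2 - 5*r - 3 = (r + 1)*(r^2 - 2*r - 3) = (r + 1)^2*(r - 3)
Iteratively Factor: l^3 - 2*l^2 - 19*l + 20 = (l - 5)*(l^2 + 3*l - 4) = (l - 5)*(l - 1)*(l + 4)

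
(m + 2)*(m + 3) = m^2 + 5*m + 6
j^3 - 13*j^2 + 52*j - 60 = (j - 6)*(j - 5)*(j - 2)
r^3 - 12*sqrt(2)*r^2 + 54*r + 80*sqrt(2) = (r - 8*sqrt(2))*(r - 5*sqrt(2))*(r + sqrt(2))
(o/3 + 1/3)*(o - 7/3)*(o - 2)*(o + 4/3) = o^4/3 - 2*o^3/3 - 37*o^2/27 + 46*o/27 + 56/27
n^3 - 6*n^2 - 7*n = n*(n - 7)*(n + 1)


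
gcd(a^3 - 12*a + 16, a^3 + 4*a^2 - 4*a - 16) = a^2 + 2*a - 8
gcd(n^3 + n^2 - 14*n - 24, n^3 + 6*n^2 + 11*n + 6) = n^2 + 5*n + 6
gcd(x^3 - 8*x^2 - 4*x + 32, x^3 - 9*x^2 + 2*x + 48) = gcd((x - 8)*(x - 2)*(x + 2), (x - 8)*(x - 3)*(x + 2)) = x^2 - 6*x - 16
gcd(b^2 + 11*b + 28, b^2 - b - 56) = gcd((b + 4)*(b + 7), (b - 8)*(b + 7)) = b + 7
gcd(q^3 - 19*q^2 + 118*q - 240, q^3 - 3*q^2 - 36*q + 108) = q - 6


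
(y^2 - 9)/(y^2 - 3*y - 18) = (y - 3)/(y - 6)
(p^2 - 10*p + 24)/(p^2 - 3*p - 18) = (p - 4)/(p + 3)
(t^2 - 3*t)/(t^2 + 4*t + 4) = t*(t - 3)/(t^2 + 4*t + 4)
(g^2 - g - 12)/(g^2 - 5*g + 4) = (g + 3)/(g - 1)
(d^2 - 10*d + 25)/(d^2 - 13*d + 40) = (d - 5)/(d - 8)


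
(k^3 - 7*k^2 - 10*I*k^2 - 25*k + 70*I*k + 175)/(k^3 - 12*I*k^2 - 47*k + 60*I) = (k^2 - k*(7 + 5*I) + 35*I)/(k^2 - 7*I*k - 12)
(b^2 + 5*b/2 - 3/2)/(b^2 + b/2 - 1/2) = (b + 3)/(b + 1)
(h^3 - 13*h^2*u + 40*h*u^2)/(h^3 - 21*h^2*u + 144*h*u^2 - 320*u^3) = h/(h - 8*u)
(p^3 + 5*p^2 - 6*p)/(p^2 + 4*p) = (p^2 + 5*p - 6)/(p + 4)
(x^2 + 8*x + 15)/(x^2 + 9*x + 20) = (x + 3)/(x + 4)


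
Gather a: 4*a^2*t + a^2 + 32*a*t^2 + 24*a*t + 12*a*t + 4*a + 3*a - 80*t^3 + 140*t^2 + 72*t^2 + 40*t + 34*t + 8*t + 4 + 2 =a^2*(4*t + 1) + a*(32*t^2 + 36*t + 7) - 80*t^3 + 212*t^2 + 82*t + 6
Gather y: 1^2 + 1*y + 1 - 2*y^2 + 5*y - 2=-2*y^2 + 6*y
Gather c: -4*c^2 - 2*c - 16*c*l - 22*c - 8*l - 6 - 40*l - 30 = -4*c^2 + c*(-16*l - 24) - 48*l - 36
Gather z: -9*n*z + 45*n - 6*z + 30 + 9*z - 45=45*n + z*(3 - 9*n) - 15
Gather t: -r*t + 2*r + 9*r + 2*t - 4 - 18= 11*r + t*(2 - r) - 22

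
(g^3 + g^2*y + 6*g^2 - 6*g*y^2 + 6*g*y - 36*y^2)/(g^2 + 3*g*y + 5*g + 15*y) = (g^2 - 2*g*y + 6*g - 12*y)/(g + 5)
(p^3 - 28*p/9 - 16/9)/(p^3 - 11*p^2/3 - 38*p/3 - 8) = (3*p^2 - 4*p - 4)/(3*(p^2 - 5*p - 6))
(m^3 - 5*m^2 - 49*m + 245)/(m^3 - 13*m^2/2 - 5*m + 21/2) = 2*(m^2 + 2*m - 35)/(2*m^2 + m - 3)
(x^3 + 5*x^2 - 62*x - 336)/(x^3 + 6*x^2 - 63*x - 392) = (x + 6)/(x + 7)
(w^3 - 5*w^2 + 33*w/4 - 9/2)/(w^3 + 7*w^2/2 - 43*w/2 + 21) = (w - 3/2)/(w + 7)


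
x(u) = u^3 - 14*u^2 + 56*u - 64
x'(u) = 3*u^2 - 28*u + 56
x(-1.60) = -193.54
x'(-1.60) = 108.48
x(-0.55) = -99.20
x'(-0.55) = 72.31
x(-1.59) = -192.45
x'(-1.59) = 108.10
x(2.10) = 1.12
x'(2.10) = 10.43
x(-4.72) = -745.37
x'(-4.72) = 255.00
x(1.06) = -19.18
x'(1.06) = 29.69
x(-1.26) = -158.79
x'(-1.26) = 96.04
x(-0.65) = -106.59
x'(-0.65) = 75.47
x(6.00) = -16.00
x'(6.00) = -4.00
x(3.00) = 5.00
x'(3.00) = -1.00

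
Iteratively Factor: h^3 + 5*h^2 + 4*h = (h + 1)*(h^2 + 4*h) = (h + 1)*(h + 4)*(h)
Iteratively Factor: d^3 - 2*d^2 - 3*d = (d + 1)*(d^2 - 3*d) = d*(d + 1)*(d - 3)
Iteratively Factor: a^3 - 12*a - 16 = (a + 2)*(a^2 - 2*a - 8) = (a + 2)^2*(a - 4)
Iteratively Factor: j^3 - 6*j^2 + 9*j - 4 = (j - 1)*(j^2 - 5*j + 4) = (j - 1)^2*(j - 4)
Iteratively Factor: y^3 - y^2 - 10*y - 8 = (y + 2)*(y^2 - 3*y - 4) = (y + 1)*(y + 2)*(y - 4)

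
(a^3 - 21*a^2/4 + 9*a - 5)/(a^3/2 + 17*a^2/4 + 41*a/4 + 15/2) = (4*a^3 - 21*a^2 + 36*a - 20)/(2*a^3 + 17*a^2 + 41*a + 30)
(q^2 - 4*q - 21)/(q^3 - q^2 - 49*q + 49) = (q + 3)/(q^2 + 6*q - 7)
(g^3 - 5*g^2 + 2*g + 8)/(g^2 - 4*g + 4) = (g^2 - 3*g - 4)/(g - 2)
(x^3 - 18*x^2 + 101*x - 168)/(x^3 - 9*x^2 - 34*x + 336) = (x - 3)/(x + 6)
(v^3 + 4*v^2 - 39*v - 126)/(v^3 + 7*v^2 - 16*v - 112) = (v^2 - 3*v - 18)/(v^2 - 16)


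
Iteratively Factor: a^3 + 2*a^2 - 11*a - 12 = (a - 3)*(a^2 + 5*a + 4) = (a - 3)*(a + 1)*(a + 4)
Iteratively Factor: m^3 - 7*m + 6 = (m + 3)*(m^2 - 3*m + 2) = (m - 1)*(m + 3)*(m - 2)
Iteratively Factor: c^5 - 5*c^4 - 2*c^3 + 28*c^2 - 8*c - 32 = (c - 2)*(c^4 - 3*c^3 - 8*c^2 + 12*c + 16) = (c - 2)*(c + 2)*(c^3 - 5*c^2 + 2*c + 8) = (c - 2)^2*(c + 2)*(c^2 - 3*c - 4) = (c - 4)*(c - 2)^2*(c + 2)*(c + 1)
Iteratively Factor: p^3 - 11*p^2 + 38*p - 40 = (p - 5)*(p^2 - 6*p + 8) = (p - 5)*(p - 2)*(p - 4)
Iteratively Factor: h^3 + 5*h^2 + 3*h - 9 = (h + 3)*(h^2 + 2*h - 3) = (h + 3)^2*(h - 1)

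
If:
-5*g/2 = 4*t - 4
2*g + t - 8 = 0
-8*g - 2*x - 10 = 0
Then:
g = 56/11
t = -24/11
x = -279/11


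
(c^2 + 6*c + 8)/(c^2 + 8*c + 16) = (c + 2)/(c + 4)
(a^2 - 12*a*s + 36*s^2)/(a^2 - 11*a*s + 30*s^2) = (-a + 6*s)/(-a + 5*s)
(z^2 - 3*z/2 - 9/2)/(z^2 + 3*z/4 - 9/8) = 4*(z - 3)/(4*z - 3)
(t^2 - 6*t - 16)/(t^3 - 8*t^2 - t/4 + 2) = 4*(t + 2)/(4*t^2 - 1)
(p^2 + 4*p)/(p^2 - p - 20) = p/(p - 5)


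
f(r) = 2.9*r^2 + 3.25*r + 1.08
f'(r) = 5.8*r + 3.25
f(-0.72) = 0.24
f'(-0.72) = -0.93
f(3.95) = 59.16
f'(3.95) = 26.16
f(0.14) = 1.59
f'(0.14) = 4.06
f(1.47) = 12.12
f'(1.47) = 11.78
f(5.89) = 120.83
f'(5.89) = 37.41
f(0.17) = 1.72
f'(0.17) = 4.24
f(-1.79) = 4.55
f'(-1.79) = -7.13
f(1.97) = 18.74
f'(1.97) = 14.68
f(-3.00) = 17.43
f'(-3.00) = -14.15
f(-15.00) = 604.83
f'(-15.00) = -83.75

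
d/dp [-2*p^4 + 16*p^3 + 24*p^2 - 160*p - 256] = -8*p^3 + 48*p^2 + 48*p - 160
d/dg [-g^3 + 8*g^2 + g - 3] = -3*g^2 + 16*g + 1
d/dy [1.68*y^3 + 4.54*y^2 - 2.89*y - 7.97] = 5.04*y^2 + 9.08*y - 2.89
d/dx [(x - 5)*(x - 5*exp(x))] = x - (x - 5)*(5*exp(x) - 1) - 5*exp(x)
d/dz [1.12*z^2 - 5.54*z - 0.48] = 2.24*z - 5.54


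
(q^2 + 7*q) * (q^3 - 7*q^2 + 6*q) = q^5 - 43*q^3 + 42*q^2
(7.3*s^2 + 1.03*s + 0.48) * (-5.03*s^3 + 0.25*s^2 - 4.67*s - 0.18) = -36.719*s^5 - 3.3559*s^4 - 36.2479*s^3 - 6.0041*s^2 - 2.427*s - 0.0864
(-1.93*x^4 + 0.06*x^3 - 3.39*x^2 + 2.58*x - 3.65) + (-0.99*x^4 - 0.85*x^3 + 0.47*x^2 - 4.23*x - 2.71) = -2.92*x^4 - 0.79*x^3 - 2.92*x^2 - 1.65*x - 6.36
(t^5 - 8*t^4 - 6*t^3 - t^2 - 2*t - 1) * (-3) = -3*t^5 + 24*t^4 + 18*t^3 + 3*t^2 + 6*t + 3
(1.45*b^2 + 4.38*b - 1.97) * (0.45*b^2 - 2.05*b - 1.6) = 0.6525*b^4 - 1.0015*b^3 - 12.1855*b^2 - 2.9695*b + 3.152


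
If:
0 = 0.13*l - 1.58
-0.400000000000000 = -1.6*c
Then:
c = 0.25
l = 12.15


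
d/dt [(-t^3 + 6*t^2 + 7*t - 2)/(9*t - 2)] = 2*(-9*t^3 + 30*t^2 - 12*t + 2)/(81*t^2 - 36*t + 4)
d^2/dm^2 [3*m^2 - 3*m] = 6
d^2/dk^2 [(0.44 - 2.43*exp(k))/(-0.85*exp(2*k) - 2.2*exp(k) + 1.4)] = (1.755675*exp(4*k) - 5.8157*exp(3*k) + 14.8818*exp(2*k) + 3.2604*exp(k) + 3.4076)*exp(k)/(0.614125*exp(6*k) + 4.7685*exp(5*k) + 9.3075*exp(4*k) - 5.05999999999999*exp(3*k) - 15.33*exp(2*k) + 12.936*exp(k) - 2.744)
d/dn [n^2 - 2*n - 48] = 2*n - 2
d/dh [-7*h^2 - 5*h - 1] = -14*h - 5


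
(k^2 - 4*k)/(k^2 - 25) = k*(k - 4)/(k^2 - 25)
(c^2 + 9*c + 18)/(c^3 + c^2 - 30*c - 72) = (c + 6)/(c^2 - 2*c - 24)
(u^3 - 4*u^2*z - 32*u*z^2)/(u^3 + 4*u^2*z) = (u - 8*z)/u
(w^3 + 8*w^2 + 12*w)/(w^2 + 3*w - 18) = w*(w + 2)/(w - 3)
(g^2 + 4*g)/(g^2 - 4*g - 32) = g/(g - 8)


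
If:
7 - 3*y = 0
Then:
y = 7/3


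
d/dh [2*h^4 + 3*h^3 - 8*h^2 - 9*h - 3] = 8*h^3 + 9*h^2 - 16*h - 9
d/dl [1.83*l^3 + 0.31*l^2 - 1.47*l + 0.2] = 5.49*l^2 + 0.62*l - 1.47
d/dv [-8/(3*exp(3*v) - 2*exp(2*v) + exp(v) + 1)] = (72*exp(2*v) - 32*exp(v) + 8)*exp(v)/(3*exp(3*v) - 2*exp(2*v) + exp(v) + 1)^2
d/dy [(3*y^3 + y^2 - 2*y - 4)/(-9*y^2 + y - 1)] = (-27*y^4 + 6*y^3 - 26*y^2 - 74*y + 6)/(81*y^4 - 18*y^3 + 19*y^2 - 2*y + 1)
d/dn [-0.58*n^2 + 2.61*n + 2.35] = 2.61 - 1.16*n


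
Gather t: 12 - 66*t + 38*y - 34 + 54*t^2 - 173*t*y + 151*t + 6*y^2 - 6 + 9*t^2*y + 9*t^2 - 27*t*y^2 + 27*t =t^2*(9*y + 63) + t*(-27*y^2 - 173*y + 112) + 6*y^2 + 38*y - 28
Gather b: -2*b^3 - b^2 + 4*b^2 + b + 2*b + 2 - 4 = -2*b^3 + 3*b^2 + 3*b - 2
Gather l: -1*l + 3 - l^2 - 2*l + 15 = -l^2 - 3*l + 18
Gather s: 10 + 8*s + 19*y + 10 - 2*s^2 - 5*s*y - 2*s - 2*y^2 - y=-2*s^2 + s*(6 - 5*y) - 2*y^2 + 18*y + 20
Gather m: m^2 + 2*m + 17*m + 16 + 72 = m^2 + 19*m + 88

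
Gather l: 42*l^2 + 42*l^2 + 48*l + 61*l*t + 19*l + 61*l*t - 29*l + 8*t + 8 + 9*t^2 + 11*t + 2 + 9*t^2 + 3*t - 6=84*l^2 + l*(122*t + 38) + 18*t^2 + 22*t + 4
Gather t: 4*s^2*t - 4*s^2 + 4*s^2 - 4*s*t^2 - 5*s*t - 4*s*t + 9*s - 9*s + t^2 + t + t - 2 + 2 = t^2*(1 - 4*s) + t*(4*s^2 - 9*s + 2)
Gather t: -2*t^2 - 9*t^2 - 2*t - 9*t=-11*t^2 - 11*t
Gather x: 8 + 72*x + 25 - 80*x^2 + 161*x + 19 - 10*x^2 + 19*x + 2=-90*x^2 + 252*x + 54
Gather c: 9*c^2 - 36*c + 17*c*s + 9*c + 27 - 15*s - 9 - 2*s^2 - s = 9*c^2 + c*(17*s - 27) - 2*s^2 - 16*s + 18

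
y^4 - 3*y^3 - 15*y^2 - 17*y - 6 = (y - 6)*(y + 1)^3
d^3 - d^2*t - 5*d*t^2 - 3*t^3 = (d - 3*t)*(d + t)^2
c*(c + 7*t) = c^2 + 7*c*t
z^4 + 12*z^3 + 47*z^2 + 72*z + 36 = (z + 1)*(z + 2)*(z + 3)*(z + 6)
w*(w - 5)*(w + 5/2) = w^3 - 5*w^2/2 - 25*w/2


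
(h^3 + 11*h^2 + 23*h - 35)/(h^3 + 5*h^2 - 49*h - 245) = (h - 1)/(h - 7)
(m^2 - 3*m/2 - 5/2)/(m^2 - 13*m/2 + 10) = (m + 1)/(m - 4)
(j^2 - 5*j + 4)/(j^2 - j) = (j - 4)/j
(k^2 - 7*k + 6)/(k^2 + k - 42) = (k - 1)/(k + 7)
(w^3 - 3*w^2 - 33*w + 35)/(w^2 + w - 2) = (w^2 - 2*w - 35)/(w + 2)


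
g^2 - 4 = (g - 2)*(g + 2)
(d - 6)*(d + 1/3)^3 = d^4 - 5*d^3 - 17*d^2/3 - 53*d/27 - 2/9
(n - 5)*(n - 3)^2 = n^3 - 11*n^2 + 39*n - 45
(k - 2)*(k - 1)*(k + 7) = k^3 + 4*k^2 - 19*k + 14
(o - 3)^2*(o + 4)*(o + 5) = o^4 + 3*o^3 - 25*o^2 - 39*o + 180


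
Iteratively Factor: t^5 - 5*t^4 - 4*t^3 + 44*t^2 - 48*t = (t - 2)*(t^4 - 3*t^3 - 10*t^2 + 24*t) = (t - 2)*(t + 3)*(t^3 - 6*t^2 + 8*t) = (t - 2)^2*(t + 3)*(t^2 - 4*t) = t*(t - 2)^2*(t + 3)*(t - 4)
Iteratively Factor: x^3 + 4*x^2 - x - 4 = (x - 1)*(x^2 + 5*x + 4) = (x - 1)*(x + 4)*(x + 1)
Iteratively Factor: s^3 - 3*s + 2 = (s - 1)*(s^2 + s - 2) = (s - 1)*(s + 2)*(s - 1)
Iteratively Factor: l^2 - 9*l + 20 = (l - 4)*(l - 5)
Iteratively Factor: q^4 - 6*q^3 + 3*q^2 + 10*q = (q + 1)*(q^3 - 7*q^2 + 10*q) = q*(q + 1)*(q^2 - 7*q + 10) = q*(q - 2)*(q + 1)*(q - 5)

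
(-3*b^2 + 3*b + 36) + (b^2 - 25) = -2*b^2 + 3*b + 11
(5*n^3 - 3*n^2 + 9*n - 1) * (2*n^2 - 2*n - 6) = 10*n^5 - 16*n^4 - 6*n^3 - 2*n^2 - 52*n + 6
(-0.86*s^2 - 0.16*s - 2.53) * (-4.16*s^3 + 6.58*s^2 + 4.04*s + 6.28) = 3.5776*s^5 - 4.9932*s^4 + 5.9976*s^3 - 22.6946*s^2 - 11.226*s - 15.8884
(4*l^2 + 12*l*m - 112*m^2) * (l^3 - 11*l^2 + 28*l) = 4*l^5 + 12*l^4*m - 44*l^4 - 112*l^3*m^2 - 132*l^3*m + 112*l^3 + 1232*l^2*m^2 + 336*l^2*m - 3136*l*m^2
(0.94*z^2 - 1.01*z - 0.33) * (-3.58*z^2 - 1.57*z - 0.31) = -3.3652*z^4 + 2.14*z^3 + 2.4757*z^2 + 0.8312*z + 0.1023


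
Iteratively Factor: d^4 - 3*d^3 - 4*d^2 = (d + 1)*(d^3 - 4*d^2) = (d - 4)*(d + 1)*(d^2) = d*(d - 4)*(d + 1)*(d)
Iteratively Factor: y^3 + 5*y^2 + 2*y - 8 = (y + 2)*(y^2 + 3*y - 4) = (y + 2)*(y + 4)*(y - 1)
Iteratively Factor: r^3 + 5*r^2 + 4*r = (r + 4)*(r^2 + r) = r*(r + 4)*(r + 1)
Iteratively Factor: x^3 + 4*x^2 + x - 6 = (x + 2)*(x^2 + 2*x - 3) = (x - 1)*(x + 2)*(x + 3)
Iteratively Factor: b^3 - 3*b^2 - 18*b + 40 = (b + 4)*(b^2 - 7*b + 10) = (b - 5)*(b + 4)*(b - 2)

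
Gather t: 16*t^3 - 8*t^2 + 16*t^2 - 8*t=16*t^3 + 8*t^2 - 8*t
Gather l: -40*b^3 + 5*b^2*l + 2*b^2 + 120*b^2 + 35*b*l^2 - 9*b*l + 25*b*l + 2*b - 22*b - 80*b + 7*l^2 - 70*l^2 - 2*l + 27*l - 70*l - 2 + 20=-40*b^3 + 122*b^2 - 100*b + l^2*(35*b - 63) + l*(5*b^2 + 16*b - 45) + 18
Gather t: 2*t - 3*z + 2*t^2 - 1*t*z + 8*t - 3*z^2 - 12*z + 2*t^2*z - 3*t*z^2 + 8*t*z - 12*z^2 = t^2*(2*z + 2) + t*(-3*z^2 + 7*z + 10) - 15*z^2 - 15*z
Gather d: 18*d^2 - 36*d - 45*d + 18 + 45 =18*d^2 - 81*d + 63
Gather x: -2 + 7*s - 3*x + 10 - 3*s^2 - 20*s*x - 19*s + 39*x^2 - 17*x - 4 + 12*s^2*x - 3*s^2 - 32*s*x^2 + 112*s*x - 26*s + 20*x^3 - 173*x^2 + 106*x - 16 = -6*s^2 - 38*s + 20*x^3 + x^2*(-32*s - 134) + x*(12*s^2 + 92*s + 86) - 12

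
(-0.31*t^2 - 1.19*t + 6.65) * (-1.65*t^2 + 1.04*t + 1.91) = 0.5115*t^4 + 1.6411*t^3 - 12.8022*t^2 + 4.6431*t + 12.7015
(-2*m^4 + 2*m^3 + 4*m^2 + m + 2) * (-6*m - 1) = 12*m^5 - 10*m^4 - 26*m^3 - 10*m^2 - 13*m - 2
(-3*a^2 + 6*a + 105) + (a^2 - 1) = -2*a^2 + 6*a + 104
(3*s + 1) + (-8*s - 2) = -5*s - 1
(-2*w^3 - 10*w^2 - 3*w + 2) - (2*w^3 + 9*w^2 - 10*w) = -4*w^3 - 19*w^2 + 7*w + 2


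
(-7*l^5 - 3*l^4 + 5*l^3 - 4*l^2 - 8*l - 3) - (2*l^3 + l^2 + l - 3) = -7*l^5 - 3*l^4 + 3*l^3 - 5*l^2 - 9*l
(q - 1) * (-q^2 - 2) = -q^3 + q^2 - 2*q + 2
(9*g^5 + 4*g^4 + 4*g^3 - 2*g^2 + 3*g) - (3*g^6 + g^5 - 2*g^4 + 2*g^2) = -3*g^6 + 8*g^5 + 6*g^4 + 4*g^3 - 4*g^2 + 3*g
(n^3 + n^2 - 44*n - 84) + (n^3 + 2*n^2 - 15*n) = 2*n^3 + 3*n^2 - 59*n - 84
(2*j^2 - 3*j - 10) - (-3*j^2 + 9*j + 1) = 5*j^2 - 12*j - 11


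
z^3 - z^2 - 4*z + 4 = (z - 2)*(z - 1)*(z + 2)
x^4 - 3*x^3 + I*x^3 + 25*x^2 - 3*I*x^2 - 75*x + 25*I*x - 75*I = (x - 3)*(x - 5*I)*(x + I)*(x + 5*I)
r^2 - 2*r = r*(r - 2)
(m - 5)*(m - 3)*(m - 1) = m^3 - 9*m^2 + 23*m - 15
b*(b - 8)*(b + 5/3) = b^3 - 19*b^2/3 - 40*b/3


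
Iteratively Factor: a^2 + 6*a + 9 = (a + 3)*(a + 3)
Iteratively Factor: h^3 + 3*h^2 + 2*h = (h + 1)*(h^2 + 2*h) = (h + 1)*(h + 2)*(h)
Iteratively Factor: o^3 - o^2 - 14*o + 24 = (o - 3)*(o^2 + 2*o - 8) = (o - 3)*(o + 4)*(o - 2)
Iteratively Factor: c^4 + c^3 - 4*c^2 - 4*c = (c + 1)*(c^3 - 4*c) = c*(c + 1)*(c^2 - 4) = c*(c + 1)*(c + 2)*(c - 2)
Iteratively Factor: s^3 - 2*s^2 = (s)*(s^2 - 2*s) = s*(s - 2)*(s)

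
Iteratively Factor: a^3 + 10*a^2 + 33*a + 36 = (a + 4)*(a^2 + 6*a + 9) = (a + 3)*(a + 4)*(a + 3)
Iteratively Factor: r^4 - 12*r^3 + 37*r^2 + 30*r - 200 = (r - 5)*(r^3 - 7*r^2 + 2*r + 40) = (r - 5)*(r - 4)*(r^2 - 3*r - 10) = (r - 5)*(r - 4)*(r + 2)*(r - 5)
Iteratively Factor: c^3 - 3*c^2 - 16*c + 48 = (c + 4)*(c^2 - 7*c + 12) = (c - 4)*(c + 4)*(c - 3)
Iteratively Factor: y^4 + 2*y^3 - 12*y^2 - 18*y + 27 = (y + 3)*(y^3 - y^2 - 9*y + 9) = (y - 1)*(y + 3)*(y^2 - 9) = (y - 1)*(y + 3)^2*(y - 3)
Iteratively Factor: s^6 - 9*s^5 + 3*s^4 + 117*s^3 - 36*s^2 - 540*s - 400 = (s + 1)*(s^5 - 10*s^4 + 13*s^3 + 104*s^2 - 140*s - 400) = (s - 5)*(s + 1)*(s^4 - 5*s^3 - 12*s^2 + 44*s + 80) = (s - 5)^2*(s + 1)*(s^3 - 12*s - 16) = (s - 5)^2*(s - 4)*(s + 1)*(s^2 + 4*s + 4) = (s - 5)^2*(s - 4)*(s + 1)*(s + 2)*(s + 2)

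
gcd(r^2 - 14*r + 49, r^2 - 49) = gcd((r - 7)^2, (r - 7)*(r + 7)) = r - 7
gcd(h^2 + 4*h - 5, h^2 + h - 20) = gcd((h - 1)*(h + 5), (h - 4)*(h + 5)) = h + 5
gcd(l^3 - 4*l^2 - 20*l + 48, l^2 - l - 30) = l - 6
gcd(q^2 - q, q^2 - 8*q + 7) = q - 1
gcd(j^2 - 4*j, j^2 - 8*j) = j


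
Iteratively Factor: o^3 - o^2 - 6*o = (o - 3)*(o^2 + 2*o) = (o - 3)*(o + 2)*(o)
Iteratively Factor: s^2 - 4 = (s + 2)*(s - 2)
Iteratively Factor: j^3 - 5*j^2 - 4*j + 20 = (j + 2)*(j^2 - 7*j + 10) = (j - 5)*(j + 2)*(j - 2)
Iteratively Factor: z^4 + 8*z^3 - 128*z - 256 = (z + 4)*(z^3 + 4*z^2 - 16*z - 64) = (z + 4)^2*(z^2 - 16) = (z - 4)*(z + 4)^2*(z + 4)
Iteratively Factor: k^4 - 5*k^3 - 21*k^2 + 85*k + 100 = (k + 1)*(k^3 - 6*k^2 - 15*k + 100) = (k - 5)*(k + 1)*(k^2 - k - 20) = (k - 5)*(k + 1)*(k + 4)*(k - 5)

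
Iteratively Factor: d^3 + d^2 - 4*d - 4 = (d + 1)*(d^2 - 4) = (d + 1)*(d + 2)*(d - 2)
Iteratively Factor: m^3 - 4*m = (m + 2)*(m^2 - 2*m) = (m - 2)*(m + 2)*(m)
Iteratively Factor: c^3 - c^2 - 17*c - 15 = (c + 3)*(c^2 - 4*c - 5) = (c - 5)*(c + 3)*(c + 1)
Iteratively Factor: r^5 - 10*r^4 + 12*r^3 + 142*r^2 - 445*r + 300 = (r + 4)*(r^4 - 14*r^3 + 68*r^2 - 130*r + 75) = (r - 1)*(r + 4)*(r^3 - 13*r^2 + 55*r - 75) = (r - 5)*(r - 1)*(r + 4)*(r^2 - 8*r + 15) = (r - 5)^2*(r - 1)*(r + 4)*(r - 3)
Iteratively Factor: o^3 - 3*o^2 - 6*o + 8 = (o + 2)*(o^2 - 5*o + 4) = (o - 4)*(o + 2)*(o - 1)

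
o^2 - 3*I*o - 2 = (o - 2*I)*(o - I)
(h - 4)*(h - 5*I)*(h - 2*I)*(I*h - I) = I*h^4 + 7*h^3 - 5*I*h^3 - 35*h^2 - 6*I*h^2 + 28*h + 50*I*h - 40*I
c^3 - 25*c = c*(c - 5)*(c + 5)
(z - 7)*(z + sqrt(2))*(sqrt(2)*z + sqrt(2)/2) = sqrt(2)*z^3 - 13*sqrt(2)*z^2/2 + 2*z^2 - 13*z - 7*sqrt(2)*z/2 - 7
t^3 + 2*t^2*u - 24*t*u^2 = t*(t - 4*u)*(t + 6*u)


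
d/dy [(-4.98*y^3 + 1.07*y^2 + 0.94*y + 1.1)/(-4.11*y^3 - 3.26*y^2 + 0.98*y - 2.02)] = (20.6325*y^4 - 2.034*y^3 + 47.8548*y^2 + 2.8492*y - 2.9768)/(16.8921*y^6 + 26.7972*y^5 + 2.572*y^4 + 10.2148*y^3 + 14.1308*y^2 - 3.9592*y + 4.0804)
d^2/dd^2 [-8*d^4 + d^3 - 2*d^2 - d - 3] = -96*d^2 + 6*d - 4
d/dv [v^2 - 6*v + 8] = 2*v - 6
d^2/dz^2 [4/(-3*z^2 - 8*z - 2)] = 8*(9*z^2 + 24*z - 4*(3*z + 4)^2 + 6)/(3*z^2 + 8*z + 2)^3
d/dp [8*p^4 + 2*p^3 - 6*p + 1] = 32*p^3 + 6*p^2 - 6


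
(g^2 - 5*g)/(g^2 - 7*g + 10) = g/(g - 2)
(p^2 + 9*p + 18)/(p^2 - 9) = (p + 6)/(p - 3)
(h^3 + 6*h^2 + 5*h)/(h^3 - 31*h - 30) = h/(h - 6)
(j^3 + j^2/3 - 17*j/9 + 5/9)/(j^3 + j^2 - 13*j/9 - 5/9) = (3*j - 1)/(3*j + 1)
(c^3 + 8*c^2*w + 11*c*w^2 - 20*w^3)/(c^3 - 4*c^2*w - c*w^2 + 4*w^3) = (-c^2 - 9*c*w - 20*w^2)/(-c^2 + 3*c*w + 4*w^2)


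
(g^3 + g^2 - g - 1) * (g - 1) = g^4 - 2*g^2 + 1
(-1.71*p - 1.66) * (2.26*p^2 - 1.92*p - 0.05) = -3.8646*p^3 - 0.468399999999999*p^2 + 3.2727*p + 0.083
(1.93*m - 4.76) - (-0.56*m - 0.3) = 2.49*m - 4.46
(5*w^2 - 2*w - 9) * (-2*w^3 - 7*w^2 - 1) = -10*w^5 - 31*w^4 + 32*w^3 + 58*w^2 + 2*w + 9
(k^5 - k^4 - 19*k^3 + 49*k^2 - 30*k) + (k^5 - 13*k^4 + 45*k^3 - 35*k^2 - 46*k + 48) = 2*k^5 - 14*k^4 + 26*k^3 + 14*k^2 - 76*k + 48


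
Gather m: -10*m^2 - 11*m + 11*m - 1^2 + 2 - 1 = -10*m^2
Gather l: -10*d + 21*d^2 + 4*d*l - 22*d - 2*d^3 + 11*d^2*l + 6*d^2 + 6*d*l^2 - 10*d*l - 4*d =-2*d^3 + 27*d^2 + 6*d*l^2 - 36*d + l*(11*d^2 - 6*d)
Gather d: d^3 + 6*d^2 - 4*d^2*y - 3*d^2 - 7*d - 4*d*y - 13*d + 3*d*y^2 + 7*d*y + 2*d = d^3 + d^2*(3 - 4*y) + d*(3*y^2 + 3*y - 18)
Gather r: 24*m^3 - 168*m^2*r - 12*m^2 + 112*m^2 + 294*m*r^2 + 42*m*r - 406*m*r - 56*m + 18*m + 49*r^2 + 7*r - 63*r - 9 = 24*m^3 + 100*m^2 - 38*m + r^2*(294*m + 49) + r*(-168*m^2 - 364*m - 56) - 9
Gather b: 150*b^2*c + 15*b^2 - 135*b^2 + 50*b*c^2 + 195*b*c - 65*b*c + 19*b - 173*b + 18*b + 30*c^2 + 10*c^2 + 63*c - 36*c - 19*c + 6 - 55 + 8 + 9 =b^2*(150*c - 120) + b*(50*c^2 + 130*c - 136) + 40*c^2 + 8*c - 32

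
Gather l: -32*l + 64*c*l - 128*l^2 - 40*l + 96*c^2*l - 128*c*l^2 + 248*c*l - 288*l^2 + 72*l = l^2*(-128*c - 416) + l*(96*c^2 + 312*c)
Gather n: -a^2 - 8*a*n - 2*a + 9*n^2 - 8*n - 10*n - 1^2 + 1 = -a^2 - 2*a + 9*n^2 + n*(-8*a - 18)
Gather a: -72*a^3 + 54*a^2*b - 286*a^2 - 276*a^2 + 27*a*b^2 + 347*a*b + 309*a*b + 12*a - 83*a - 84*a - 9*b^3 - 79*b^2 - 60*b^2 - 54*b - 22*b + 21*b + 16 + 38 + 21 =-72*a^3 + a^2*(54*b - 562) + a*(27*b^2 + 656*b - 155) - 9*b^3 - 139*b^2 - 55*b + 75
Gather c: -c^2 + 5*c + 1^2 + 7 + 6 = -c^2 + 5*c + 14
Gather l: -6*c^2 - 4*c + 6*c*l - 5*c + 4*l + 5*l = -6*c^2 - 9*c + l*(6*c + 9)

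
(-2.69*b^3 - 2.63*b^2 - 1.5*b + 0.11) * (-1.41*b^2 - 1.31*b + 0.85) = 3.7929*b^5 + 7.2322*b^4 + 3.2738*b^3 - 0.4256*b^2 - 1.4191*b + 0.0935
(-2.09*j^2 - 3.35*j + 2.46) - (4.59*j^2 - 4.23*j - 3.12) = -6.68*j^2 + 0.88*j + 5.58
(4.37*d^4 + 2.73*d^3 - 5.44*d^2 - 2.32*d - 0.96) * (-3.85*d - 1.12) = -16.8245*d^5 - 15.4049*d^4 + 17.8864*d^3 + 15.0248*d^2 + 6.2944*d + 1.0752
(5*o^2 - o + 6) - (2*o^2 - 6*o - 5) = 3*o^2 + 5*o + 11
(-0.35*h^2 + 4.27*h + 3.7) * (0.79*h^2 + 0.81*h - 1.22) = -0.2765*h^4 + 3.0898*h^3 + 6.8087*h^2 - 2.2124*h - 4.514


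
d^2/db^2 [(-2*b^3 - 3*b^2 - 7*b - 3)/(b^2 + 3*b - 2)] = 2*(-20*b^3 + 9*b^2 - 93*b - 87)/(b^6 + 9*b^5 + 21*b^4 - 9*b^3 - 42*b^2 + 36*b - 8)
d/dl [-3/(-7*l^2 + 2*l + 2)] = 6*(1 - 7*l)/(-7*l^2 + 2*l + 2)^2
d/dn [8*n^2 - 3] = 16*n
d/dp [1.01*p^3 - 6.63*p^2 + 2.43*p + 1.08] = 3.03*p^2 - 13.26*p + 2.43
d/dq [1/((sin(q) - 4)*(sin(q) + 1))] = (3 - 2*sin(q))*cos(q)/((sin(q) - 4)^2*(sin(q) + 1)^2)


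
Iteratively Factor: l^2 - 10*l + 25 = (l - 5)*(l - 5)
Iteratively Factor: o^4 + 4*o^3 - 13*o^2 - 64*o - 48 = (o - 4)*(o^3 + 8*o^2 + 19*o + 12) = (o - 4)*(o + 4)*(o^2 + 4*o + 3) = (o - 4)*(o + 1)*(o + 4)*(o + 3)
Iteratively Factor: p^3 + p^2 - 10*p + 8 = (p - 1)*(p^2 + 2*p - 8) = (p - 2)*(p - 1)*(p + 4)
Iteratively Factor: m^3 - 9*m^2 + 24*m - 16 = (m - 4)*(m^2 - 5*m + 4) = (m - 4)^2*(m - 1)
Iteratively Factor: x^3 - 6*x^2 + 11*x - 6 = (x - 3)*(x^2 - 3*x + 2) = (x - 3)*(x - 1)*(x - 2)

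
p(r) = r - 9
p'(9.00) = 1.00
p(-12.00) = -21.00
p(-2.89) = -11.89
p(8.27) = -0.73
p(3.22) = -5.78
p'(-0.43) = 1.00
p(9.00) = 0.00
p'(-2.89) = 1.00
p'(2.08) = 1.00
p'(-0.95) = 1.00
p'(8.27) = 1.00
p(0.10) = -8.90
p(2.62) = -6.38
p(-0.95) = -9.95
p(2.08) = -6.92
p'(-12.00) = 1.00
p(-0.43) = -9.43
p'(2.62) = 1.00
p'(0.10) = 1.00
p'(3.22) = 1.00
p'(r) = 1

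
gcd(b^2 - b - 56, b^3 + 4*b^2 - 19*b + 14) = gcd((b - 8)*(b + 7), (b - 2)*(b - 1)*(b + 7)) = b + 7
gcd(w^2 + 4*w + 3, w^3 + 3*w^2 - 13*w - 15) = w + 1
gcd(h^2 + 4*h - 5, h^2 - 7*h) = 1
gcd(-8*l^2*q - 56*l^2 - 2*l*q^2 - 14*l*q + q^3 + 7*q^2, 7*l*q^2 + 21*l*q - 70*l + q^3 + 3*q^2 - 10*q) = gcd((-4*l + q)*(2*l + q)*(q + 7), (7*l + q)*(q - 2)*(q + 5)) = 1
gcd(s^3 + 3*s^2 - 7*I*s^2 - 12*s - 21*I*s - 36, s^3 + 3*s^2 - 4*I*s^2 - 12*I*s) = s^2 + s*(3 - 4*I) - 12*I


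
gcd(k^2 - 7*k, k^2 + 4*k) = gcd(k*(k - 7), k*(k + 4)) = k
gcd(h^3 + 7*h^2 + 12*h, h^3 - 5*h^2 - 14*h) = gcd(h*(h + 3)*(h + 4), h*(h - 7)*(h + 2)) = h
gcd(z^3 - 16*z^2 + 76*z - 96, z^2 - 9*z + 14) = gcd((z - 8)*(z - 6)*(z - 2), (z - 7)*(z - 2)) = z - 2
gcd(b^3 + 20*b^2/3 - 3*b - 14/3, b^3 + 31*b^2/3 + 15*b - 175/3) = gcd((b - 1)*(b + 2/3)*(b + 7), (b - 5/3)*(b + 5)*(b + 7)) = b + 7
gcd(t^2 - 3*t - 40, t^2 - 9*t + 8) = t - 8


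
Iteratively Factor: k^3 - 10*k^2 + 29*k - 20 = (k - 5)*(k^2 - 5*k + 4) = (k - 5)*(k - 4)*(k - 1)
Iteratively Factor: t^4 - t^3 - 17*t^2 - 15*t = (t - 5)*(t^3 + 4*t^2 + 3*t) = (t - 5)*(t + 3)*(t^2 + t) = t*(t - 5)*(t + 3)*(t + 1)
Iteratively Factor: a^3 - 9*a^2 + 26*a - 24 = (a - 4)*(a^2 - 5*a + 6) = (a - 4)*(a - 3)*(a - 2)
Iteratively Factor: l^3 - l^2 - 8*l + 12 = (l - 2)*(l^2 + l - 6) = (l - 2)^2*(l + 3)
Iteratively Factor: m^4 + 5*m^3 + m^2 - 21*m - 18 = (m + 3)*(m^3 + 2*m^2 - 5*m - 6) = (m + 3)^2*(m^2 - m - 2) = (m - 2)*(m + 3)^2*(m + 1)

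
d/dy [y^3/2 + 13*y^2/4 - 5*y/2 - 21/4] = 3*y^2/2 + 13*y/2 - 5/2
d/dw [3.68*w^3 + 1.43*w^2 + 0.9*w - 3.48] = 11.04*w^2 + 2.86*w + 0.9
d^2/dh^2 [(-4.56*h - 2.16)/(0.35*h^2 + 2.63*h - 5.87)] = (-(0.7*h + 2.63)*(1.4*h + 5.26)*(4.56*h + 2.16) + (9.576*h + 25.4976)*(0.35*h^2 + 2.63*h - 5.87))/(0.35*h^2 + 2.63*h - 5.87)^3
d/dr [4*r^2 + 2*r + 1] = 8*r + 2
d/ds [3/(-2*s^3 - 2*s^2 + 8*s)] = 3*(3*s^2 + 2*s - 4)/(2*s^2*(s^2 + s - 4)^2)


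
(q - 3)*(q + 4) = q^2 + q - 12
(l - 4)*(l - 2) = l^2 - 6*l + 8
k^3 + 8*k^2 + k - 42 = (k - 2)*(k + 3)*(k + 7)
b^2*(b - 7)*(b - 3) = b^4 - 10*b^3 + 21*b^2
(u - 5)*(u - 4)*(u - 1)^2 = u^4 - 11*u^3 + 39*u^2 - 49*u + 20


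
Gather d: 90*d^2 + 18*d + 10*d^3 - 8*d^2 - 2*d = 10*d^3 + 82*d^2 + 16*d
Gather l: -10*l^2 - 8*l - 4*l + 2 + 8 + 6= -10*l^2 - 12*l + 16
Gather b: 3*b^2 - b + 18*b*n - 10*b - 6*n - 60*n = 3*b^2 + b*(18*n - 11) - 66*n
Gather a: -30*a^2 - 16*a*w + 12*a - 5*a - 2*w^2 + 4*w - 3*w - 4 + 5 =-30*a^2 + a*(7 - 16*w) - 2*w^2 + w + 1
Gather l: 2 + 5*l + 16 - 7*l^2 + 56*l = -7*l^2 + 61*l + 18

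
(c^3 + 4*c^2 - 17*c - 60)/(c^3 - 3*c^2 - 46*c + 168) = (c^2 + 8*c + 15)/(c^2 + c - 42)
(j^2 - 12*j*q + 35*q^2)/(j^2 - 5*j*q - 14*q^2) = (j - 5*q)/(j + 2*q)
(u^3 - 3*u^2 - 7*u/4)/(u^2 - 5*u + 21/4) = u*(2*u + 1)/(2*u - 3)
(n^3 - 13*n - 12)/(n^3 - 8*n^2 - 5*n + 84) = (n + 1)/(n - 7)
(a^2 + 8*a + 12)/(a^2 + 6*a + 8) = (a + 6)/(a + 4)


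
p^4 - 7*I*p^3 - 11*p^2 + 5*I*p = p*(p - 5*I)*(p - I)^2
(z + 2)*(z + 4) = z^2 + 6*z + 8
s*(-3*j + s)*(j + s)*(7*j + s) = -21*j^3*s - 17*j^2*s^2 + 5*j*s^3 + s^4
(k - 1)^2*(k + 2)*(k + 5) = k^4 + 5*k^3 - 3*k^2 - 13*k + 10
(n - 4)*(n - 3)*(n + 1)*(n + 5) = n^4 - n^3 - 25*n^2 + 37*n + 60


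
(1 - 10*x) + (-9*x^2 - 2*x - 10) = -9*x^2 - 12*x - 9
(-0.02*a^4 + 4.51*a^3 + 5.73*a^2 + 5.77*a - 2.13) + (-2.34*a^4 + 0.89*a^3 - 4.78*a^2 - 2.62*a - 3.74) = -2.36*a^4 + 5.4*a^3 + 0.95*a^2 + 3.15*a - 5.87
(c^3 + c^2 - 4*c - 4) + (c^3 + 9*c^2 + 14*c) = 2*c^3 + 10*c^2 + 10*c - 4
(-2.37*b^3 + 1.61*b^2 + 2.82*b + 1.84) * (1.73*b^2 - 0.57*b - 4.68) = -4.1001*b^5 + 4.1362*b^4 + 15.0525*b^3 - 5.959*b^2 - 14.2464*b - 8.6112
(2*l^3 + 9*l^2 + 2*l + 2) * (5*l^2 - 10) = 10*l^5 + 45*l^4 - 10*l^3 - 80*l^2 - 20*l - 20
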